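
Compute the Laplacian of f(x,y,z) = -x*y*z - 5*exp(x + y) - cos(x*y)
x**2*cos(x*y) + y**2*cos(x*y) - 10*exp(x + y)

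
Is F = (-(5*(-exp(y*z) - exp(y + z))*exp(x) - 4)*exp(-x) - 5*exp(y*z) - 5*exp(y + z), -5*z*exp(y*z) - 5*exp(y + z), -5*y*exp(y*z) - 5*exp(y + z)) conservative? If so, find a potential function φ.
Yes, F is conservative. φ = (5*(-exp(y*z) - exp(y + z))*exp(x) - 4)*exp(-x)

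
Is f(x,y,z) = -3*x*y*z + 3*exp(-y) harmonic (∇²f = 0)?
No, ∇²f = 3*exp(-y)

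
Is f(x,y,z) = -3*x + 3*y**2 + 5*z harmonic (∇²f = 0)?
No, ∇²f = 6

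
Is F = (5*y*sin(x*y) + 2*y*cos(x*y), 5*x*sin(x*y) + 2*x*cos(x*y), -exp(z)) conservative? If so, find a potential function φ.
Yes, F is conservative. φ = -exp(z) + 2*sin(x*y) - 5*cos(x*y)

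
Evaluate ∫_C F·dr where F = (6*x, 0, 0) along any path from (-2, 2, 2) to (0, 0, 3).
-12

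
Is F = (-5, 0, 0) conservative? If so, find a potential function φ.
Yes, F is conservative. φ = -5*x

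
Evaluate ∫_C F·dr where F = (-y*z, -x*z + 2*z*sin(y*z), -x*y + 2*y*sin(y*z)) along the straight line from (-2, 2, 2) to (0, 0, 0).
-10 + 2*cos(4)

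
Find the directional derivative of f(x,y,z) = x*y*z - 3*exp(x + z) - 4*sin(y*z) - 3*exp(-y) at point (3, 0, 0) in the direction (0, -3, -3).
-3*sqrt(2)*(1 - exp(3))/2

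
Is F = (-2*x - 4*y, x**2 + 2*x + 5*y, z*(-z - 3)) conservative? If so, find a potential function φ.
No, ∇×F = (0, 0, 2*x + 6) ≠ 0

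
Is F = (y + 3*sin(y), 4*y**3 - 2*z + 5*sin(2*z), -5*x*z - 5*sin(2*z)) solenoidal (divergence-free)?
No, ∇·F = -5*x + 12*y**2 - 10*cos(2*z)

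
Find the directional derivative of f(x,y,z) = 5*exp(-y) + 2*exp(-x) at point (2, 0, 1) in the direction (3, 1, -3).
sqrt(19)*(-5*exp(2) - 6)*exp(-2)/19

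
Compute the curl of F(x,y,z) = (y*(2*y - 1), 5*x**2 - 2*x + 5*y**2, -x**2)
(0, 2*x, 10*x - 4*y - 1)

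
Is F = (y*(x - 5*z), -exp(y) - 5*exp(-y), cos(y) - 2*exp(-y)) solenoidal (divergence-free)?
No, ∇·F = y - exp(y) + 5*exp(-y)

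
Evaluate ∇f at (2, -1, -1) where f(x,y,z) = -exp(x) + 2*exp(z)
(-exp(2), 0, 2*exp(-1))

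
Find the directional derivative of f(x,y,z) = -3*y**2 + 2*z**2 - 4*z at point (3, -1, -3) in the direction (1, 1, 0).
3*sqrt(2)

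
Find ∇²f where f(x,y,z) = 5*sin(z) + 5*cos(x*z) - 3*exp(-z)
(-5*(x**2*cos(x*z) + z**2*cos(x*z) + sin(z))*exp(z) - 3)*exp(-z)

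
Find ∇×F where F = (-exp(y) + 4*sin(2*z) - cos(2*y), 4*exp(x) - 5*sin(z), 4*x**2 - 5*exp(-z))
(5*cos(z), -8*x + 8*cos(2*z), 4*exp(x) + exp(y) - 2*sin(2*y))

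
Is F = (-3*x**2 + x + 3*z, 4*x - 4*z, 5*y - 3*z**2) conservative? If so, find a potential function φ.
No, ∇×F = (9, 3, 4) ≠ 0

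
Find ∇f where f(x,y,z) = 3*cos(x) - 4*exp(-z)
(-3*sin(x), 0, 4*exp(-z))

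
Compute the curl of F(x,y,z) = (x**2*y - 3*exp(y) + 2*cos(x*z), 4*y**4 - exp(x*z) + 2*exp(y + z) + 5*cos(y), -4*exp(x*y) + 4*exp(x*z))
(-4*x*exp(x*y) + x*exp(x*z) - 2*exp(y + z), -2*x*sin(x*z) + 4*y*exp(x*y) - 4*z*exp(x*z), -x**2 - z*exp(x*z) + 3*exp(y))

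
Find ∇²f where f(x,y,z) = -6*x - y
0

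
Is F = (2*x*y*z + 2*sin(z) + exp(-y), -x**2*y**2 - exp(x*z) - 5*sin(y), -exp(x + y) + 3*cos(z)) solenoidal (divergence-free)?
No, ∇·F = -2*x**2*y + 2*y*z - 3*sin(z) - 5*cos(y)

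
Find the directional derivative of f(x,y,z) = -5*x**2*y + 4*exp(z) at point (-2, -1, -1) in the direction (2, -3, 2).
4*sqrt(17)*(2 + 5*E)*exp(-1)/17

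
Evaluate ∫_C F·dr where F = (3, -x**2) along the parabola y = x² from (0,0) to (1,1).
5/2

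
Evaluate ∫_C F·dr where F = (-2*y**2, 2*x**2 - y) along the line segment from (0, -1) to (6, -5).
-232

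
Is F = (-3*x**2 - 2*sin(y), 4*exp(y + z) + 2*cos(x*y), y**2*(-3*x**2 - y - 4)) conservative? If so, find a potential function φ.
No, ∇×F = (-y**2 - 2*y*(3*x**2 + y + 4) - 4*exp(y + z), 6*x*y**2, -2*y*sin(x*y) + 2*cos(y)) ≠ 0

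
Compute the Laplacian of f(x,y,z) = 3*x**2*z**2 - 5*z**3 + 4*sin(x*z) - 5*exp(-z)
((-4*x**2*sin(x*z) + 6*x**2 + z**2*(6 - 4*sin(x*z)) - 30*z)*exp(z) - 5)*exp(-z)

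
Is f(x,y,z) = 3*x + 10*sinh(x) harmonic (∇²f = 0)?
No, ∇²f = 10*sinh(x)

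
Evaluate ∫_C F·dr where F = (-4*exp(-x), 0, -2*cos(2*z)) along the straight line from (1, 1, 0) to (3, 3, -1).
-4*exp(-1) + 4*exp(-3) + sin(2)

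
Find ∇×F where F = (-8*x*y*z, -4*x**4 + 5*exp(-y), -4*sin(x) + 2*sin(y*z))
(2*z*cos(y*z), -8*x*y + 4*cos(x), 8*x*(-2*x**2 + z))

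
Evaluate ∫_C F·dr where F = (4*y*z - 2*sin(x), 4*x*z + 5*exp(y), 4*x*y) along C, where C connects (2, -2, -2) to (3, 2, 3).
2*cos(3) - 2*cos(2) + 10*sinh(2) + 40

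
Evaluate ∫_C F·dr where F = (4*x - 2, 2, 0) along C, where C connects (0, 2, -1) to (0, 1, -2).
-2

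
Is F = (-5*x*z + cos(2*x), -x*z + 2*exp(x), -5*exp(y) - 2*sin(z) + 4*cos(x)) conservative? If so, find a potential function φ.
No, ∇×F = (x - 5*exp(y), -5*x + 4*sin(x), -z + 2*exp(x)) ≠ 0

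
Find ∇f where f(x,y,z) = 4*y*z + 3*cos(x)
(-3*sin(x), 4*z, 4*y)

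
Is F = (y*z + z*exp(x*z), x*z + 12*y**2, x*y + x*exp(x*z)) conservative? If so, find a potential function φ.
Yes, F is conservative. φ = x*y*z + 4*y**3 + exp(x*z)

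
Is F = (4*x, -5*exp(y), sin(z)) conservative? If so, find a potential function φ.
Yes, F is conservative. φ = 2*x**2 - 5*exp(y) - cos(z)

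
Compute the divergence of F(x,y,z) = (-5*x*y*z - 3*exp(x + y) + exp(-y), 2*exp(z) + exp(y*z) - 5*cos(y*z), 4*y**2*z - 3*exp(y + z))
4*y**2 - 5*y*z + z*exp(y*z) + 5*z*sin(y*z) - 3*exp(x + y) - 3*exp(y + z)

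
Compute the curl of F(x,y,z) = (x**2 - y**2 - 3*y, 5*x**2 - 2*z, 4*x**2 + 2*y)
(4, -8*x, 10*x + 2*y + 3)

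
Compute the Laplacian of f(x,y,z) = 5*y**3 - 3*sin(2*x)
30*y + 12*sin(2*x)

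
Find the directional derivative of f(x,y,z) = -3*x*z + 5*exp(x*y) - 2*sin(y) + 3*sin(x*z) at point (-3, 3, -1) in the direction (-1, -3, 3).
6*sqrt(19)*(5 - 3*exp(9)*cos(3) + 4*exp(9))*exp(-9)/19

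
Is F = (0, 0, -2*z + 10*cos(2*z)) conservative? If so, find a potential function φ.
Yes, F is conservative. φ = -z**2 + 5*sin(2*z)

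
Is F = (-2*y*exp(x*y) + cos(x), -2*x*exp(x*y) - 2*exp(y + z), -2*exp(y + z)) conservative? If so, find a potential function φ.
Yes, F is conservative. φ = -2*exp(x*y) - 2*exp(y + z) + sin(x)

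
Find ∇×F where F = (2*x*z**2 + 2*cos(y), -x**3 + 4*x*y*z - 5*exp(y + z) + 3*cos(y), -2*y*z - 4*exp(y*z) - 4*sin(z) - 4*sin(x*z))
(-4*x*y - 4*z*exp(y*z) - 2*z + 5*exp(y + z), 4*z*(x + cos(x*z)), -3*x**2 + 4*y*z + 2*sin(y))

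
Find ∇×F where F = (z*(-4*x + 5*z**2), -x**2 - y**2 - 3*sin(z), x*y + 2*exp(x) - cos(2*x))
(x + 3*cos(z), -4*x - y + 15*z**2 - 2*exp(x) - 2*sin(2*x), -2*x)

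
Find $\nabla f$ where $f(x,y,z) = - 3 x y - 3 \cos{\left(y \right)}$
(-3*y, -3*x + 3*sin(y), 0)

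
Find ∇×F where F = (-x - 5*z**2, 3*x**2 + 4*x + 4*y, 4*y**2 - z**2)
(8*y, -10*z, 6*x + 4)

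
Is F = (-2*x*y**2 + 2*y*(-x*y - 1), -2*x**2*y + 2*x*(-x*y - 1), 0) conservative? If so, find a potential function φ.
Yes, F is conservative. φ = 2*x*y*(-x*y - 1)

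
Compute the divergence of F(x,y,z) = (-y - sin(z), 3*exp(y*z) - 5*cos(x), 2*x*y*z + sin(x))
2*x*y + 3*z*exp(y*z)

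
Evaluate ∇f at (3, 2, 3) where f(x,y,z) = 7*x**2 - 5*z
(42, 0, -5)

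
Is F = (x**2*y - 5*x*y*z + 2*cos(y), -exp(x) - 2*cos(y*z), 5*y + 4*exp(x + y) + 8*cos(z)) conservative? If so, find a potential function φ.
No, ∇×F = (-2*y*sin(y*z) + 4*exp(x + y) + 5, -5*x*y - 4*exp(x + y), -x**2 + 5*x*z - exp(x) + 2*sin(y)) ≠ 0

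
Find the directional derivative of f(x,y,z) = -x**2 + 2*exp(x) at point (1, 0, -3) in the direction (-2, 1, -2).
4/3 - 4*E/3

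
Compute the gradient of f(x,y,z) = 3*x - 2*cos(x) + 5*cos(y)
(2*sin(x) + 3, -5*sin(y), 0)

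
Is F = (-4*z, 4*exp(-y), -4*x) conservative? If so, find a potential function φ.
Yes, F is conservative. φ = -4*x*z - 4*exp(-y)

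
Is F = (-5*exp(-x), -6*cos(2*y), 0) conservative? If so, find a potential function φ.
Yes, F is conservative. φ = -3*sin(2*y) + 5*exp(-x)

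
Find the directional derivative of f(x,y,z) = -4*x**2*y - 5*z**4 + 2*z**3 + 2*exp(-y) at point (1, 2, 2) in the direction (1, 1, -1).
2*sqrt(3)*(-1 + 58*exp(2))*exp(-2)/3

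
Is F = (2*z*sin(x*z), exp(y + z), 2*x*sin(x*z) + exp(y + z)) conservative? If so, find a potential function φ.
Yes, F is conservative. φ = exp(y + z) - 2*cos(x*z)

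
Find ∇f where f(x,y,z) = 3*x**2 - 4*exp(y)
(6*x, -4*exp(y), 0)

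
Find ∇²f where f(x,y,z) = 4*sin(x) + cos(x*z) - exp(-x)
-x**2*cos(x*z) - z**2*cos(x*z) - 4*sin(x) - exp(-x)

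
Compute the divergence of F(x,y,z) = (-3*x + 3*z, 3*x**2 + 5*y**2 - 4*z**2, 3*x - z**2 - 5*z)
10*y - 2*z - 8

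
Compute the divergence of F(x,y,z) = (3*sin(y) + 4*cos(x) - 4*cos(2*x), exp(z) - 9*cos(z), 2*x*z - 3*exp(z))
2*x - 3*exp(z) - 4*sin(x) + 8*sin(2*x)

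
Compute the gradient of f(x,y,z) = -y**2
(0, -2*y, 0)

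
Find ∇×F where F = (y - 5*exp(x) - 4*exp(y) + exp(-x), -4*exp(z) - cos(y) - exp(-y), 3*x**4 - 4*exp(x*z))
(4*exp(z), -12*x**3 + 4*z*exp(x*z), 4*exp(y) - 1)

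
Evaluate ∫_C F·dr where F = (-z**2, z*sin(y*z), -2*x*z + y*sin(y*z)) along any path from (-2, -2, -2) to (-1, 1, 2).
-4 + cos(4) - cos(2)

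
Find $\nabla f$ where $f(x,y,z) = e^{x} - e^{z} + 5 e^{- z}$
(exp(x), 0, -exp(z) - 5*exp(-z))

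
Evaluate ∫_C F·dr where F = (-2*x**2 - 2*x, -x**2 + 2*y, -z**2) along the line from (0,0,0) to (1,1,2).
-11/3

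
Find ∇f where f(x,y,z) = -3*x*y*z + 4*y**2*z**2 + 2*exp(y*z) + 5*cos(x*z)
(-z*(3*y + 5*sin(x*z)), z*(-3*x + 8*y*z + 2*exp(y*z)), -3*x*y - 5*x*sin(x*z) + 8*y**2*z + 2*y*exp(y*z))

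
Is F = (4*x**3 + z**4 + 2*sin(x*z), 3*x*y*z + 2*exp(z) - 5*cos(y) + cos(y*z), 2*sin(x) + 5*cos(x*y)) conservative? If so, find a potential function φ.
No, ∇×F = (-3*x*y - 5*x*sin(x*y) + y*sin(y*z) - 2*exp(z), 2*x*cos(x*z) + 5*y*sin(x*y) + 4*z**3 - 2*cos(x), 3*y*z) ≠ 0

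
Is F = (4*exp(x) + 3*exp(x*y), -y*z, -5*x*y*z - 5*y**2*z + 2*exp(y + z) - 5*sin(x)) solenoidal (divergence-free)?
No, ∇·F = -5*x*y - 5*y**2 + 3*y*exp(x*y) - z + 4*exp(x) + 2*exp(y + z)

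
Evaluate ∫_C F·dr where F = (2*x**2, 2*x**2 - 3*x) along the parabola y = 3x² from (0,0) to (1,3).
-7/3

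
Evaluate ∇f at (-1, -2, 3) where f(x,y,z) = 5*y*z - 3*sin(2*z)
(0, 15, -10 - 6*cos(6))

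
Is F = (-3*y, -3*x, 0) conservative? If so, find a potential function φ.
Yes, F is conservative. φ = -3*x*y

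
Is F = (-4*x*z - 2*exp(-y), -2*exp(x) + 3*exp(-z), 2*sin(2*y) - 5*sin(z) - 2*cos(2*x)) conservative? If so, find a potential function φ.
No, ∇×F = (4*cos(2*y) + 3*exp(-z), -4*x - 4*sin(2*x), -2*exp(x) - 2*exp(-y)) ≠ 0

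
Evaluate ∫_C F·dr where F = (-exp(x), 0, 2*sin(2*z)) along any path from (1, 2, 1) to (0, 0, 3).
-1 - cos(6) + cos(2) + E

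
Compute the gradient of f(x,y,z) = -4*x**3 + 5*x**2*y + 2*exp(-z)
(2*x*(-6*x + 5*y), 5*x**2, -2*exp(-z))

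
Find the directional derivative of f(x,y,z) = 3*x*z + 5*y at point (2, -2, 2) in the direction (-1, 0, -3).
-12*sqrt(10)/5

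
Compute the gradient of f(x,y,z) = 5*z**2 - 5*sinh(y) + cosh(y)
(0, sinh(y) - 5*cosh(y), 10*z)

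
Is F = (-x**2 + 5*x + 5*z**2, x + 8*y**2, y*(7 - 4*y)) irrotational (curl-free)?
No, ∇×F = (7 - 8*y, 10*z, 1)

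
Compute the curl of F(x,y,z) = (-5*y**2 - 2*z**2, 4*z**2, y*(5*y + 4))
(10*y - 8*z + 4, -4*z, 10*y)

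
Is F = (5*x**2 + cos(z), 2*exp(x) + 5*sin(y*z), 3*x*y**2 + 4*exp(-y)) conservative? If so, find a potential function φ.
No, ∇×F = (6*x*y - 5*y*cos(y*z) - 4*exp(-y), -3*y**2 - sin(z), 2*exp(x)) ≠ 0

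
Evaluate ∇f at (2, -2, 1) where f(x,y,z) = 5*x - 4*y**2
(5, 16, 0)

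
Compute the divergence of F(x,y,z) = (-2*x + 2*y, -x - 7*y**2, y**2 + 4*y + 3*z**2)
-14*y + 6*z - 2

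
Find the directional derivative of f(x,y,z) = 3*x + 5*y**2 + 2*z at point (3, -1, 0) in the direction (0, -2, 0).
10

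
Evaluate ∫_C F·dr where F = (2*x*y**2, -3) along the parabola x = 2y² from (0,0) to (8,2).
494/3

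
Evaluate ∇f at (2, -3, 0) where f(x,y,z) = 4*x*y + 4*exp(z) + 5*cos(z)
(-12, 8, 4)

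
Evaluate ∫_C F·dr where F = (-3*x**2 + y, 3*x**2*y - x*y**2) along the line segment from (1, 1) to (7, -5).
1002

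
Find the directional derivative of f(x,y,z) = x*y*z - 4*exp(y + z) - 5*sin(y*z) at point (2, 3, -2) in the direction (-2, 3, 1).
sqrt(14)*(-16*E + 6 + 15*cos(6))/14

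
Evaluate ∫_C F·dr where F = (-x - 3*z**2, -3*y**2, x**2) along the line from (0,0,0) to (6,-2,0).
-10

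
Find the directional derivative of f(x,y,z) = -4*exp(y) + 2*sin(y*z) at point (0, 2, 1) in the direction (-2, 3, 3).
3*sqrt(22)*(-2*exp(2) + 3*cos(2))/11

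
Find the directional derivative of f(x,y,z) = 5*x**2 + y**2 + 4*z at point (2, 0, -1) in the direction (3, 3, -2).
26*sqrt(22)/11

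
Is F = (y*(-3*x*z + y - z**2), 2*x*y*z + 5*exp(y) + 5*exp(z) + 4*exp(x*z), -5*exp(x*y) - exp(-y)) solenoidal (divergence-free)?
No, ∇·F = 2*x*z - 3*y*z + 5*exp(y)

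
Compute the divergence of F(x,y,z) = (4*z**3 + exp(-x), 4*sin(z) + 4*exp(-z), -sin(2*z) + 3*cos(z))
-3*sin(z) - 2*cos(2*z) - exp(-x)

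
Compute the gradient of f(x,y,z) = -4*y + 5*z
(0, -4, 5)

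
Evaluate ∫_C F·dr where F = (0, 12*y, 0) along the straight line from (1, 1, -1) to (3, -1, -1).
0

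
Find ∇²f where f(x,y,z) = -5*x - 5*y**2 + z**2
-8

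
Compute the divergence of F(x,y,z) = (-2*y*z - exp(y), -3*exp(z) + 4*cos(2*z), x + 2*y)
0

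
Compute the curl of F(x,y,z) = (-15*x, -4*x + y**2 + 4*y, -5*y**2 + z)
(-10*y, 0, -4)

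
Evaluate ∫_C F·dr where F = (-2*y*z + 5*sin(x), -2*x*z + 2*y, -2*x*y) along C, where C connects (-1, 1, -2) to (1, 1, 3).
-2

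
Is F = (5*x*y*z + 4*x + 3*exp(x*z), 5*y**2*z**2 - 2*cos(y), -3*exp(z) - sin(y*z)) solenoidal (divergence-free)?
No, ∇·F = 10*y*z**2 + 5*y*z - y*cos(y*z) + 3*z*exp(x*z) - 3*exp(z) + 2*sin(y) + 4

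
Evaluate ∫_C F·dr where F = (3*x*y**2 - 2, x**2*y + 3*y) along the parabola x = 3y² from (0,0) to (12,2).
654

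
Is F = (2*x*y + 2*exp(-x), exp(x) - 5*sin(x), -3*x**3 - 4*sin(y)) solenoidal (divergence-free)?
No, ∇·F = 2*y - 2*exp(-x)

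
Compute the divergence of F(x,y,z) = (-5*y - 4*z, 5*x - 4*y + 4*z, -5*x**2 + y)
-4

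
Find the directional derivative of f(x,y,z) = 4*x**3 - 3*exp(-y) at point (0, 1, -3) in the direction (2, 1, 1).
sqrt(6)*exp(-1)/2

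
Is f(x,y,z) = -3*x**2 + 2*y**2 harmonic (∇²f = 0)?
No, ∇²f = -2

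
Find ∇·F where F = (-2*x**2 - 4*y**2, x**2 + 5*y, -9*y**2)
5 - 4*x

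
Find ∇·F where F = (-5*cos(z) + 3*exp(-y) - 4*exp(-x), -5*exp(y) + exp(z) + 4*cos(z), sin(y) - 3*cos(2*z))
-5*exp(y) + 6*sin(2*z) + 4*exp(-x)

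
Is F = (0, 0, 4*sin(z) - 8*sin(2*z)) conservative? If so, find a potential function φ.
Yes, F is conservative. φ = -4*cos(z) + 4*cos(2*z)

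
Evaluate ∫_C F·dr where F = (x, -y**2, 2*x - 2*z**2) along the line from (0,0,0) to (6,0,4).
-2/3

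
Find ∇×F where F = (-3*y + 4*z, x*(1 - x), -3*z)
(0, 4, 4 - 2*x)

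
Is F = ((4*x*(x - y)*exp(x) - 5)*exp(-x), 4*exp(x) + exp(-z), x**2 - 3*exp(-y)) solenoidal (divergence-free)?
No, ∇·F = 8*x - 4*y + 5*exp(-x)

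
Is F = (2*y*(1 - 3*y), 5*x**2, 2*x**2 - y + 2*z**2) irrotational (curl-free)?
No, ∇×F = (-1, -4*x, 10*x + 12*y - 2)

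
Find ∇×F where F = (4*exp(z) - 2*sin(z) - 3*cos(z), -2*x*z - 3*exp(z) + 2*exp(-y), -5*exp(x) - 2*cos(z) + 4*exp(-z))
(2*x + 3*exp(z), 5*exp(x) + 4*exp(z) + 3*sin(z) - 2*cos(z), -2*z)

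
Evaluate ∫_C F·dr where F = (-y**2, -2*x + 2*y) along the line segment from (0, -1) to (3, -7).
9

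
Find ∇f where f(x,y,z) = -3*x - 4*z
(-3, 0, -4)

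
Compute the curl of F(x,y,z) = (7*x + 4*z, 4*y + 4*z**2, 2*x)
(-8*z, 2, 0)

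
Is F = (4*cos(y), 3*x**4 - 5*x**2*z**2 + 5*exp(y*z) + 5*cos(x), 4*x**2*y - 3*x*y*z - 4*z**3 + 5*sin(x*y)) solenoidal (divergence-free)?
No, ∇·F = -3*x*y - 12*z**2 + 5*z*exp(y*z)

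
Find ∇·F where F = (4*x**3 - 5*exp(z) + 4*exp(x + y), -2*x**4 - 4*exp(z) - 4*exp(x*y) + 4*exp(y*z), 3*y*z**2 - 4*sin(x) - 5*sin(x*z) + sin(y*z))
12*x**2 - 4*x*exp(x*y) - 5*x*cos(x*z) + 6*y*z + y*cos(y*z) + 4*z*exp(y*z) + 4*exp(x + y)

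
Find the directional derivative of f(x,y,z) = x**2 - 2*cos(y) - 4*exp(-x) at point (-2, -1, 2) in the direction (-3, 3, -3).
2*sqrt(3)*(-2*exp(2) - sin(1) + 2)/3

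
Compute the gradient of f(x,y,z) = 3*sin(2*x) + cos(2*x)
(-2*sin(2*x) + 6*cos(2*x), 0, 0)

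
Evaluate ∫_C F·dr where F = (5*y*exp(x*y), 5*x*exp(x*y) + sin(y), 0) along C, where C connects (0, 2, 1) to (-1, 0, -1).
-1 + cos(2)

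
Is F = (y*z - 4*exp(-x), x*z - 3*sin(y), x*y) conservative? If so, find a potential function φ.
Yes, F is conservative. φ = x*y*z + 3*cos(y) + 4*exp(-x)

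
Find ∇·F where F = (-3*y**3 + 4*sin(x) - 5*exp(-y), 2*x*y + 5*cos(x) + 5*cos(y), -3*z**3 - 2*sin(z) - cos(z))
2*x - 9*z**2 - 5*sin(y) + sin(z) + 4*cos(x) - 2*cos(z)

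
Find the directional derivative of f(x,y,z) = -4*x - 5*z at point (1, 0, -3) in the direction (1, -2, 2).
-14/3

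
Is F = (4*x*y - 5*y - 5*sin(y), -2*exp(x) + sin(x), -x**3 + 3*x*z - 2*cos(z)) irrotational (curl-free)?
No, ∇×F = (0, 3*x**2 - 3*z, -4*x - 2*exp(x) + cos(x) + 5*cos(y) + 5)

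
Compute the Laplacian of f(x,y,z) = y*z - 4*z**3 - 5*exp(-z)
-24*z - 5*exp(-z)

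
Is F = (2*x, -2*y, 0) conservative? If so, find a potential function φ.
Yes, F is conservative. φ = x**2 - y**2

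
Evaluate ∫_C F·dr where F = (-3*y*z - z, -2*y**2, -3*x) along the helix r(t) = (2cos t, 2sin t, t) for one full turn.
4*pi*(-1 + 3*pi)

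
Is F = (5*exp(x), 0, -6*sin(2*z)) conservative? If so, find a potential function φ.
Yes, F is conservative. φ = 5*exp(x) + 3*cos(2*z)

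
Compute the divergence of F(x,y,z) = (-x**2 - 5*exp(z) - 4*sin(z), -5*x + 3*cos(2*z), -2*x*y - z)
-2*x - 1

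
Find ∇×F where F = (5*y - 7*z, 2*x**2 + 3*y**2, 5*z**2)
(0, -7, 4*x - 5)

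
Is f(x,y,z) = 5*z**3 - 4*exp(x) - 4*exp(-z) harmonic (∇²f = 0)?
No, ∇²f = 30*z - 4*exp(x) - 4*exp(-z)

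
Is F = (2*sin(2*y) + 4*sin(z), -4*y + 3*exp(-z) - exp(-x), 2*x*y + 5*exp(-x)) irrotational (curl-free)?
No, ∇×F = (2*x + 3*exp(-z), -2*y + 4*cos(z) + 5*exp(-x), -4*cos(2*y) + exp(-x))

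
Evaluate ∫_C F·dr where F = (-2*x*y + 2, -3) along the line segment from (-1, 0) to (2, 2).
-6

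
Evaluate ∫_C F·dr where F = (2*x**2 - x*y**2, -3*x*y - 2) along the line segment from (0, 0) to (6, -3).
15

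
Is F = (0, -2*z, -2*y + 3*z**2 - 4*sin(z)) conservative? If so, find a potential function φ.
Yes, F is conservative. φ = -2*y*z + z**3 + 4*cos(z)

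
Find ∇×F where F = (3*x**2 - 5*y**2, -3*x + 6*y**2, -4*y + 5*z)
(-4, 0, 10*y - 3)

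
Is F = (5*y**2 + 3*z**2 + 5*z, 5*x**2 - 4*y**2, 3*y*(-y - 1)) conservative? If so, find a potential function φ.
No, ∇×F = (-6*y - 3, 6*z + 5, 10*x - 10*y) ≠ 0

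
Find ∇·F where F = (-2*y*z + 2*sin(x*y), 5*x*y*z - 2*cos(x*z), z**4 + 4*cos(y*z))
5*x*z - 4*y*sin(y*z) + 2*y*cos(x*y) + 4*z**3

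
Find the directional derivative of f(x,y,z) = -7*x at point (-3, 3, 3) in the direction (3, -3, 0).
-7*sqrt(2)/2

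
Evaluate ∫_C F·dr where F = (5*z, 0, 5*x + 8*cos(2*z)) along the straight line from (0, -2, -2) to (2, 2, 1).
4*sin(4) + 4*sin(2) + 10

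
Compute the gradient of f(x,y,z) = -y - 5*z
(0, -1, -5)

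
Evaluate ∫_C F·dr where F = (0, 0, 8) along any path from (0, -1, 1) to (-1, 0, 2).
8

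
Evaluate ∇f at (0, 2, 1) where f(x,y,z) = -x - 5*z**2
(-1, 0, -10)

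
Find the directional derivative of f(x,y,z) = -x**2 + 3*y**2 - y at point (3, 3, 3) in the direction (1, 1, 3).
sqrt(11)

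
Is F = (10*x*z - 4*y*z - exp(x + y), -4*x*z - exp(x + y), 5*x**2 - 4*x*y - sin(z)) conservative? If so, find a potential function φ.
Yes, F is conservative. φ = 5*x**2*z - 4*x*y*z - exp(x + y) + cos(z)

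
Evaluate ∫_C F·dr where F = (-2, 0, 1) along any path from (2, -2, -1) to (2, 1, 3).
4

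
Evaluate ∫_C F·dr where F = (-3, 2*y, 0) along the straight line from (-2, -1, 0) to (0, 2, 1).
-3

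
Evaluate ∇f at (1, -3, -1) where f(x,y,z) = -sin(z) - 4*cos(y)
(0, -4*sin(3), -cos(1))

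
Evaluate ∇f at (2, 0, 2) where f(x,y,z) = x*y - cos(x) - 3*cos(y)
(sin(2), 2, 0)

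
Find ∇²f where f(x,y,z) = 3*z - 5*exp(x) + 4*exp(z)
-5*exp(x) + 4*exp(z)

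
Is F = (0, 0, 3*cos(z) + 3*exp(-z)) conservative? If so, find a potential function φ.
Yes, F is conservative. φ = 3*sin(z) - 3*exp(-z)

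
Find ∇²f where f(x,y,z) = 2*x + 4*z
0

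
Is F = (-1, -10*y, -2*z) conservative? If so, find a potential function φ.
Yes, F is conservative. φ = -x - 5*y**2 - z**2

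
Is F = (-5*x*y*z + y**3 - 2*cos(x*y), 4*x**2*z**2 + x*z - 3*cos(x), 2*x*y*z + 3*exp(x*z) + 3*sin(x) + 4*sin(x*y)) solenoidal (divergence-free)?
No, ∇·F = 2*x*y + 3*x*exp(x*z) - 5*y*z + 2*y*sin(x*y)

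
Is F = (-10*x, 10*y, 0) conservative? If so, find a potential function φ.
Yes, F is conservative. φ = -5*x**2 + 5*y**2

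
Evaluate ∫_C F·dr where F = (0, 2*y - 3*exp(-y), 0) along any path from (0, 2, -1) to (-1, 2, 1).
0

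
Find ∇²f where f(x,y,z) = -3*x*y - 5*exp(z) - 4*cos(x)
-5*exp(z) + 4*cos(x)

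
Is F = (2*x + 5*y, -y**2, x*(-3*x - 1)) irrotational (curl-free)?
No, ∇×F = (0, 6*x + 1, -5)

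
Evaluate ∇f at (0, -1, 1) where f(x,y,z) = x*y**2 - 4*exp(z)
(1, 0, -4*E)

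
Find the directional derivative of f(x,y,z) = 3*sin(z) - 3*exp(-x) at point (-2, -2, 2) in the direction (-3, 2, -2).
-3*sqrt(17)*(2*cos(2) + 3*exp(2))/17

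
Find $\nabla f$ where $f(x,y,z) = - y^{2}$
(0, -2*y, 0)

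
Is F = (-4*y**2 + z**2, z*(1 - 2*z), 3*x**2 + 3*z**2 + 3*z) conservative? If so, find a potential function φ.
No, ∇×F = (4*z - 1, -6*x + 2*z, 8*y) ≠ 0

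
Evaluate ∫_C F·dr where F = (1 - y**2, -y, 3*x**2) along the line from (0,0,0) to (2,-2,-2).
-32/3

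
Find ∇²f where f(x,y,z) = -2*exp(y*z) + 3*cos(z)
-2*y**2*exp(y*z) - 2*z**2*exp(y*z) - 3*cos(z)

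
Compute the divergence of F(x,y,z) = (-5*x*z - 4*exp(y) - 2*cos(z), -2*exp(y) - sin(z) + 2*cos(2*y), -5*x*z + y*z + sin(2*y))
-5*x + y - 5*z - 2*exp(y) - 4*sin(2*y)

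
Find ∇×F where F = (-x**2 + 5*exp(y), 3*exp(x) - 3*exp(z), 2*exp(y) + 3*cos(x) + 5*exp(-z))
(2*exp(y) + 3*exp(z), 3*sin(x), 3*exp(x) - 5*exp(y))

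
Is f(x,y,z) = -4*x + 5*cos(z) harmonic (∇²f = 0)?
No, ∇²f = -5*cos(z)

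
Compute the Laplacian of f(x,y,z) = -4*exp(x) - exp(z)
-4*exp(x) - exp(z)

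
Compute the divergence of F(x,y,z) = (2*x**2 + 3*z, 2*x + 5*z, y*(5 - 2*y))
4*x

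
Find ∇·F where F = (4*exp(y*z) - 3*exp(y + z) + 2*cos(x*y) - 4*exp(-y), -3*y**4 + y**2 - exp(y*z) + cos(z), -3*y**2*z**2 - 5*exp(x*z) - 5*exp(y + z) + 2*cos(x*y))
-5*x*exp(x*z) - 12*y**3 - 6*y**2*z - 2*y*sin(x*y) + 2*y - z*exp(y*z) - 5*exp(y + z)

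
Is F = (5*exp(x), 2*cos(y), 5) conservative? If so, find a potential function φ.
Yes, F is conservative. φ = 5*z + 5*exp(x) + 2*sin(y)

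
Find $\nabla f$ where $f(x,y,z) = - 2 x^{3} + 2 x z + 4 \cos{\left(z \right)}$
(-6*x**2 + 2*z, 0, 2*x - 4*sin(z))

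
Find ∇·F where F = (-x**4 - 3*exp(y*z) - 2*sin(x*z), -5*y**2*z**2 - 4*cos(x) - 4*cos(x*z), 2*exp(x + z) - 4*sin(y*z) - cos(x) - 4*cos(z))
-4*x**3 - 10*y*z**2 - 4*y*cos(y*z) - 2*z*cos(x*z) + 2*exp(x + z) + 4*sin(z)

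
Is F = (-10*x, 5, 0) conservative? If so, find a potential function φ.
Yes, F is conservative. φ = -5*x**2 + 5*y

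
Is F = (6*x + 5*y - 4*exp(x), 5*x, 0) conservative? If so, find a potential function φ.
Yes, F is conservative. φ = 3*x**2 + 5*x*y - 4*exp(x)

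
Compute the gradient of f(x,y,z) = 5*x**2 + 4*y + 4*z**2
(10*x, 4, 8*z)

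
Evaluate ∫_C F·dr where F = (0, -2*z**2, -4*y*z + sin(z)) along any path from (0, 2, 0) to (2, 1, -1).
-1 - cos(1)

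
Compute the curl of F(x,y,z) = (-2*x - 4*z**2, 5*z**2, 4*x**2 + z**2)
(-10*z, -8*x - 8*z, 0)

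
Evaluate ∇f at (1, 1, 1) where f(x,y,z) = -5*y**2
(0, -10, 0)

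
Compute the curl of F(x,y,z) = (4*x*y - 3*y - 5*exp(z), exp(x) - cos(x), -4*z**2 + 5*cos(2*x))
(0, -5*exp(z) + 10*sin(2*x), -4*x + exp(x) + sin(x) + 3)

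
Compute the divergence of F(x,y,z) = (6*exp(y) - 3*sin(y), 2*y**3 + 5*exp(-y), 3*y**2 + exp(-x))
6*y**2 - 5*exp(-y)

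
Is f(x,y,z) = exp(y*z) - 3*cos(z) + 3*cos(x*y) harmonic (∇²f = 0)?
No, ∇²f = -3*x**2*cos(x*y) + y**2*exp(y*z) - 3*y**2*cos(x*y) + z**2*exp(y*z) + 3*cos(z)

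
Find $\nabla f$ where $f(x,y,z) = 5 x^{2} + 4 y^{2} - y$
(10*x, 8*y - 1, 0)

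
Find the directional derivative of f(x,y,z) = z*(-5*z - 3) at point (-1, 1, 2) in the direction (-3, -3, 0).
0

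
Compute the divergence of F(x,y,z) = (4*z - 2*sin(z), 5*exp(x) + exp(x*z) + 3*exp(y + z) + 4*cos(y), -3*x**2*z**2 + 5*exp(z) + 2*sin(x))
-6*x**2*z + 5*exp(z) + 3*exp(y + z) - 4*sin(y)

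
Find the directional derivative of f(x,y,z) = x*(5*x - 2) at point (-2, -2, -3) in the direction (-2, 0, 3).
44*sqrt(13)/13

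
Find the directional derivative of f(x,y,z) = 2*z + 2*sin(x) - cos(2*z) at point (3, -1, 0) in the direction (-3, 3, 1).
2*sqrt(19)*(1 - 3*cos(3))/19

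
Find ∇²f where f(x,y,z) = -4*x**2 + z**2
-6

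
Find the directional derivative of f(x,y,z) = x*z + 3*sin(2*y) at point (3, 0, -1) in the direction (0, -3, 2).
-12*sqrt(13)/13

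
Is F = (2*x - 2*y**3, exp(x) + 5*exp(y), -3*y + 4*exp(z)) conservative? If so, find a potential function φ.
No, ∇×F = (-3, 0, 6*y**2 + exp(x)) ≠ 0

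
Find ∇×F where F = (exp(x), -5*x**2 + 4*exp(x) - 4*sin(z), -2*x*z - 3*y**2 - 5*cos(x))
(-6*y + 4*cos(z), 2*z - 5*sin(x), -10*x + 4*exp(x))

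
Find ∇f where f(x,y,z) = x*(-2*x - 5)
(-4*x - 5, 0, 0)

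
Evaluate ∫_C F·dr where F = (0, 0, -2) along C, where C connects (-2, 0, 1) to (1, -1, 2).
-2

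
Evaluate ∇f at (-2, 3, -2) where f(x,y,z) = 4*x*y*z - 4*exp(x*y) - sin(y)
(-24 - 12*exp(-6), 8*exp(-6) - cos(3) + 16, -24)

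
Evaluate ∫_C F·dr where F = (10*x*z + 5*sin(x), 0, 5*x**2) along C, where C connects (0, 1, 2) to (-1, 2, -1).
-5*cos(1)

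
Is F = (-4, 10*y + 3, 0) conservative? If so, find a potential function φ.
Yes, F is conservative. φ = -4*x + 5*y**2 + 3*y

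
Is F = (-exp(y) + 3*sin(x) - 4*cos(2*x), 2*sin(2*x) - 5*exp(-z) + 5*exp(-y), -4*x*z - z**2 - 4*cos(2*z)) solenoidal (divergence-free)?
No, ∇·F = -4*x - 2*z + 8*sin(2*x) + 8*sin(2*z) + 3*cos(x) - 5*exp(-y)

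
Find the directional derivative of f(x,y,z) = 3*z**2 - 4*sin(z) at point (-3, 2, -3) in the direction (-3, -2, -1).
sqrt(14)*(2*cos(3) + 9)/7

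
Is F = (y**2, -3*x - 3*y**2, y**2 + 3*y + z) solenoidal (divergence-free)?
No, ∇·F = 1 - 6*y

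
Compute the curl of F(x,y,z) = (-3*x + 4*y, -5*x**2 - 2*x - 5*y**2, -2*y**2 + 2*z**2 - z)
(-4*y, 0, -10*x - 6)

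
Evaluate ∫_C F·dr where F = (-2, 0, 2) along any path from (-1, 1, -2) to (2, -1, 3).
4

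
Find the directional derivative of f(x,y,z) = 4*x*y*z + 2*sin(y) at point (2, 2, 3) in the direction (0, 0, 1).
16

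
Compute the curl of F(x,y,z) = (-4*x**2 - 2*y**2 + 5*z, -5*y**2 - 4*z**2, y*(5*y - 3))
(10*y + 8*z - 3, 5, 4*y)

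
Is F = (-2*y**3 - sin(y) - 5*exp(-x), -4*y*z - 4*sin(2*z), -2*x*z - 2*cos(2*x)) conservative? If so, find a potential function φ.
No, ∇×F = (4*y + 8*cos(2*z), 2*z - 4*sin(2*x), 6*y**2 + cos(y)) ≠ 0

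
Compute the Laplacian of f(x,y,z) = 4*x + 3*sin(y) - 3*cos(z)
-3*sin(y) + 3*cos(z)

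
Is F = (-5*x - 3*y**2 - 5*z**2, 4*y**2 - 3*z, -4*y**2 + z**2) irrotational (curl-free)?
No, ∇×F = (3 - 8*y, -10*z, 6*y)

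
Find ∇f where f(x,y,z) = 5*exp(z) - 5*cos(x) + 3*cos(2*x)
((5 - 12*cos(x))*sin(x), 0, 5*exp(z))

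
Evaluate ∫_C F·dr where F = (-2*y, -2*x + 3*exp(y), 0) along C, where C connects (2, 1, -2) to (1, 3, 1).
-3*E - 2 + 3*exp(3)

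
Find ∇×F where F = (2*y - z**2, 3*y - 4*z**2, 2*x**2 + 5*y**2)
(10*y + 8*z, -4*x - 2*z, -2)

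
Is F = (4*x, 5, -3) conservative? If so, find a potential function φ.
Yes, F is conservative. φ = 2*x**2 + 5*y - 3*z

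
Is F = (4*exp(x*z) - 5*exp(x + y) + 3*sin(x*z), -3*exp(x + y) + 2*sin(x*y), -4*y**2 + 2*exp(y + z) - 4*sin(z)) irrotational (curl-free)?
No, ∇×F = (-8*y + 2*exp(y + z), x*(4*exp(x*z) + 3*cos(x*z)), 2*y*cos(x*y) + 2*exp(x + y))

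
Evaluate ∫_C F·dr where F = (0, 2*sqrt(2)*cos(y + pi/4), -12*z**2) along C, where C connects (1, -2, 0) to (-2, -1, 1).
-4 + 2*sqrt(2)*cos(pi/4 + 1) - 2*sqrt(2)*cos(pi/4 + 2)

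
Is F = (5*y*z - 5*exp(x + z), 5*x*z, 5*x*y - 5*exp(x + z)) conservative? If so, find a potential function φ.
Yes, F is conservative. φ = 5*x*y*z - 5*exp(x + z)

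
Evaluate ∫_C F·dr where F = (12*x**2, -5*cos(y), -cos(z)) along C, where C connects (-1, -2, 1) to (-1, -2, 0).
sin(1)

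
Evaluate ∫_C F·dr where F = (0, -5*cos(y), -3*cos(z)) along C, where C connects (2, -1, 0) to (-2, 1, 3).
-10*sin(1) - 3*sin(3)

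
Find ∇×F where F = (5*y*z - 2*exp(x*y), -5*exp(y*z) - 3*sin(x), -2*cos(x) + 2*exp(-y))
(5*y*exp(y*z) - 2*exp(-y), 5*y - 2*sin(x), 2*x*exp(x*y) - 5*z - 3*cos(x))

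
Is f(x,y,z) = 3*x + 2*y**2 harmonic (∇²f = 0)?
No, ∇²f = 4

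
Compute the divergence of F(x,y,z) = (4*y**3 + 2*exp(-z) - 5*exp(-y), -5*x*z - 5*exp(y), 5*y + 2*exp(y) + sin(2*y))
-5*exp(y)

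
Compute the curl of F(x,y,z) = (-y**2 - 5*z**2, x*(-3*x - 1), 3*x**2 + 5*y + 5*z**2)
(5, -6*x - 10*z, -6*x + 2*y - 1)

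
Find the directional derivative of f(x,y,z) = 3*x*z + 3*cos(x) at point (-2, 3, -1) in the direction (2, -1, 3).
3*sqrt(14)*(-4 + sin(2))/7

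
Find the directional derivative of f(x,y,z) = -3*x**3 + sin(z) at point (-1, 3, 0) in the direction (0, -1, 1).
sqrt(2)/2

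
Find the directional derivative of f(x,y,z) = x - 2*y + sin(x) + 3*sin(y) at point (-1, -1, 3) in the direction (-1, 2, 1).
5*sqrt(6)*(-1 + cos(1))/6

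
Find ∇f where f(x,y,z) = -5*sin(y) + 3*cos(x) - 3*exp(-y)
(-3*sin(x), -5*cos(y) + 3*exp(-y), 0)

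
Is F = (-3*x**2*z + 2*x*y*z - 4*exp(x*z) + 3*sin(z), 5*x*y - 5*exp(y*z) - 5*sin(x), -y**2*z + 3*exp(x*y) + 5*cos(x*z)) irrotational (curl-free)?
No, ∇×F = (3*x*exp(x*y) - 2*y*z + 5*y*exp(y*z), -3*x**2 + 2*x*y - 4*x*exp(x*z) - 3*y*exp(x*y) + 5*z*sin(x*z) + 3*cos(z), -2*x*z + 5*y - 5*cos(x))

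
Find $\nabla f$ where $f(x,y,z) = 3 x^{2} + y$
(6*x, 1, 0)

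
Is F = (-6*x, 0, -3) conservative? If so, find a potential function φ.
Yes, F is conservative. φ = -3*x**2 - 3*z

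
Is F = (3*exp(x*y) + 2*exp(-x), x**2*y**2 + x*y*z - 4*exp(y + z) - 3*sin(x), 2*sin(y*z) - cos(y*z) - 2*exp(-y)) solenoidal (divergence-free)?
No, ∇·F = 2*x**2*y + x*z + 3*y*exp(x*y) + y*sin(y*z) + 2*y*cos(y*z) - 4*exp(y + z) - 2*exp(-x)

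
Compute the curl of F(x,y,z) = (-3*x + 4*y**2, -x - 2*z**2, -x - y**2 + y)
(-2*y + 4*z + 1, 1, -8*y - 1)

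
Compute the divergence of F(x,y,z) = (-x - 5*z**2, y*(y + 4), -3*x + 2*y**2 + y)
2*y + 3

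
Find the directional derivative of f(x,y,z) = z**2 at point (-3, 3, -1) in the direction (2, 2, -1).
2/3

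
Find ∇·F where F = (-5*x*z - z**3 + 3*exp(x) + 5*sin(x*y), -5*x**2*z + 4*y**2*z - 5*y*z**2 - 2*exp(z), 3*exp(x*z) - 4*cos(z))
3*x*exp(x*z) + 8*y*z + 5*y*cos(x*y) - 5*z**2 - 5*z + 3*exp(x) + 4*sin(z)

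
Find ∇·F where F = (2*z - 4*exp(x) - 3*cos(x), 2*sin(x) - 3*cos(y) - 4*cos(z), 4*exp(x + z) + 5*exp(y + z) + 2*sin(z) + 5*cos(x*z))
-5*x*sin(x*z) - 4*exp(x) + 4*exp(x + z) + 5*exp(y + z) + 3*sin(x) + 3*sin(y) + 2*cos(z)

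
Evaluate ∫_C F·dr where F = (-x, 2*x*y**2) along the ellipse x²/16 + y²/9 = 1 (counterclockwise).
54*pi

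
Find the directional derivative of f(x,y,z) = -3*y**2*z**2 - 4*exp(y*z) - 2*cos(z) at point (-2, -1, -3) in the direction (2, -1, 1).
-sqrt(6)*(sin(3) + 18 + 4*exp(3))/3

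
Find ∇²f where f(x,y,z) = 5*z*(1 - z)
-10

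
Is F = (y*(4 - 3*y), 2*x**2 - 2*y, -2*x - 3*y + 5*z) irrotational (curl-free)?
No, ∇×F = (-3, 2, 4*x + 6*y - 4)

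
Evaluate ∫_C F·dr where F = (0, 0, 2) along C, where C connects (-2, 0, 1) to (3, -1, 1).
0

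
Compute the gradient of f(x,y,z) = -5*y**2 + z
(0, -10*y, 1)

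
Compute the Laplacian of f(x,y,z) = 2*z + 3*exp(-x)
3*exp(-x)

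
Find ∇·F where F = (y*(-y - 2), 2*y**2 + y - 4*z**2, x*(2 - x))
4*y + 1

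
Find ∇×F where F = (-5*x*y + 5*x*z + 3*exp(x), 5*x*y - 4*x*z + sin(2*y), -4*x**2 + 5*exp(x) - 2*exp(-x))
(4*x, 13*x - 5*exp(x) - 2*exp(-x), 5*x + 5*y - 4*z)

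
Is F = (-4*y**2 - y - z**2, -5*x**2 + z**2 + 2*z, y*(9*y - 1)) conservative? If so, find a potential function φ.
No, ∇×F = (18*y - 2*z - 3, -2*z, -10*x + 8*y + 1) ≠ 0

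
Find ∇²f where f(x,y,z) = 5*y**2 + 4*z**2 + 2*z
18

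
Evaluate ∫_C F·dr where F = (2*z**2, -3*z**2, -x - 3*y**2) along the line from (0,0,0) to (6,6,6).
-306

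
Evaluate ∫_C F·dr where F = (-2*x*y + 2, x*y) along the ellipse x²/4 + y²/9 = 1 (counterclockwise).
0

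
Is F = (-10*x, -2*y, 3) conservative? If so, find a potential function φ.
Yes, F is conservative. φ = -5*x**2 - y**2 + 3*z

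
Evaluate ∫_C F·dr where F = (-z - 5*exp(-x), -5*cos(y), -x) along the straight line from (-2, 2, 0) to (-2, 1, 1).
-5*sin(1) + 2 + 5*sin(2)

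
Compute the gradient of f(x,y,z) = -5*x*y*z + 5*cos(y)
(-5*y*z, -5*x*z - 5*sin(y), -5*x*y)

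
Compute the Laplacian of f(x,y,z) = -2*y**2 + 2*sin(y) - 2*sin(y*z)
2*y**2*sin(y*z) + 2*z**2*sin(y*z) - 2*sin(y) - 4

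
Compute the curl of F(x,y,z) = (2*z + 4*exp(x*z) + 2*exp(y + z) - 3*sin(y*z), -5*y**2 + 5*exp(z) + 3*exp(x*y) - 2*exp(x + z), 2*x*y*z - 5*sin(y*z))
(2*x*z - 5*z*cos(y*z) - 5*exp(z) + 2*exp(x + z), 4*x*exp(x*z) - 2*y*z - 3*y*cos(y*z) + 2*exp(y + z) + 2, 3*y*exp(x*y) + 3*z*cos(y*z) - 2*exp(x + z) - 2*exp(y + z))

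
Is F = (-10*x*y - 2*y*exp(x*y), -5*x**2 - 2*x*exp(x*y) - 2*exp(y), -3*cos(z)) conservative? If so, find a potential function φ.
Yes, F is conservative. φ = -5*x**2*y - 2*exp(y) - 2*exp(x*y) - 3*sin(z)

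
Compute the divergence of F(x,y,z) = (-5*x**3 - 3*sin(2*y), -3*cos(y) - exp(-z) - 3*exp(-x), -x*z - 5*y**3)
-15*x**2 - x + 3*sin(y)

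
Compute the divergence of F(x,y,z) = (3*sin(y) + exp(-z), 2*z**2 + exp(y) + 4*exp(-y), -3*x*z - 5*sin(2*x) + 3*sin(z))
-3*x + exp(y) + 3*cos(z) - 4*exp(-y)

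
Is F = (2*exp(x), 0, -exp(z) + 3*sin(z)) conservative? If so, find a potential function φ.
Yes, F is conservative. φ = 2*exp(x) - exp(z) - 3*cos(z)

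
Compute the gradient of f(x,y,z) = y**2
(0, 2*y, 0)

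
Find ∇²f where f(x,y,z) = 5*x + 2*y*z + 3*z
0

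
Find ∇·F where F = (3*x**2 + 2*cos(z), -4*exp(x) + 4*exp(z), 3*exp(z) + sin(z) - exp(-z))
6*x + 3*exp(z) + cos(z) + exp(-z)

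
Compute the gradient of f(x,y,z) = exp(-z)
(0, 0, -exp(-z))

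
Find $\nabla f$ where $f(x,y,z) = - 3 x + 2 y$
(-3, 2, 0)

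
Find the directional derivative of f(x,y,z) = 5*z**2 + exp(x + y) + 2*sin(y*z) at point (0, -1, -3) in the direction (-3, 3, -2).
sqrt(22)*(30 - 7*cos(3))/11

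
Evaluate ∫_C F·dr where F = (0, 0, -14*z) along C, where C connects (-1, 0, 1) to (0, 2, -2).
-21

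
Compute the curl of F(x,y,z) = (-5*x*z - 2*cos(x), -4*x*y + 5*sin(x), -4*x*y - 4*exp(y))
(-4*x - 4*exp(y), -5*x + 4*y, -4*y + 5*cos(x))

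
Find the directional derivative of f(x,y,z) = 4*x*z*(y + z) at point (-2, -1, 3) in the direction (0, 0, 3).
-40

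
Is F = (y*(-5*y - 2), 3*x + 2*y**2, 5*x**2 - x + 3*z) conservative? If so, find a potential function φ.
No, ∇×F = (0, 1 - 10*x, 10*y + 5) ≠ 0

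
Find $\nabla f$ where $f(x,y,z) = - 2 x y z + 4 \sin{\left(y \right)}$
(-2*y*z, -2*x*z + 4*cos(y), -2*x*y)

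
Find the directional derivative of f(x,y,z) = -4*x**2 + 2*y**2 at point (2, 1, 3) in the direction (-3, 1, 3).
52*sqrt(19)/19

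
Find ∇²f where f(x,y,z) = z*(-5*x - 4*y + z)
2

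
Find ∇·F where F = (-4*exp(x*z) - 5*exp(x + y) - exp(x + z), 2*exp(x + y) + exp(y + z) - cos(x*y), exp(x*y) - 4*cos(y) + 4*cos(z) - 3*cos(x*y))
x*sin(x*y) - 4*z*exp(x*z) - 3*exp(x + y) - exp(x + z) + exp(y + z) - 4*sin(z)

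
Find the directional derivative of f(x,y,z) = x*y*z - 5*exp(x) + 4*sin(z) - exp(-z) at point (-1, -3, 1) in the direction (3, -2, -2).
-sqrt(17)*(8*E*cos(1) + 17 + 13*E)*exp(-1)/17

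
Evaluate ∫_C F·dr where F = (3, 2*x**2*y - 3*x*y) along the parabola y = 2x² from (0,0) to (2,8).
346/15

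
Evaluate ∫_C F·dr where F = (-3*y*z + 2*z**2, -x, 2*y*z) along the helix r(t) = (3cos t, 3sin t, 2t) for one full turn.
3*pi*(-19 + 50*pi)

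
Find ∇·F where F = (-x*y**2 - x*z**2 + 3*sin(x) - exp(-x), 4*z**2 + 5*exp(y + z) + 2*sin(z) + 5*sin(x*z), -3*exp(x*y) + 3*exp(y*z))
-y**2 + 3*y*exp(y*z) - z**2 + 5*exp(y + z) + 3*cos(x) + exp(-x)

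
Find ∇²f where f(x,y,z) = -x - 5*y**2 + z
-10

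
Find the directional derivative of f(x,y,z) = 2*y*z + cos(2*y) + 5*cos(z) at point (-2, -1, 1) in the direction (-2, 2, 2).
sqrt(3)*(-5*sin(1) + 2*sin(2))/3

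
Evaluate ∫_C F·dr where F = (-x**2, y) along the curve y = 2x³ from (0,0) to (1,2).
5/3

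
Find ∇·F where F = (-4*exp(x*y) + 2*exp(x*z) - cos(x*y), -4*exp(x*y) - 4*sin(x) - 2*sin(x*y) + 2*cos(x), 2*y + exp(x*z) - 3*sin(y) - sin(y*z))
-4*x*exp(x*y) + x*exp(x*z) - 2*x*cos(x*y) - 4*y*exp(x*y) + y*sin(x*y) - y*cos(y*z) + 2*z*exp(x*z)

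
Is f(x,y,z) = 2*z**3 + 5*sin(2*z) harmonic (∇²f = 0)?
No, ∇²f = 12*z - 20*sin(2*z)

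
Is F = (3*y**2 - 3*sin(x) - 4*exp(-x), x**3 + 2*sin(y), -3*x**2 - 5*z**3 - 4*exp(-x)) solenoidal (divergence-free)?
No, ∇·F = -15*z**2 - 3*cos(x) + 2*cos(y) + 4*exp(-x)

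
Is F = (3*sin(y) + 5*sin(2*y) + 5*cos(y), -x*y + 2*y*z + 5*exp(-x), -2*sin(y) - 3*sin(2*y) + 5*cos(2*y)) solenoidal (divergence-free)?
No, ∇·F = -x + 2*z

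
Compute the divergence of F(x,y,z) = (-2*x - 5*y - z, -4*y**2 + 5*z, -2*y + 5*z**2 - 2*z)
-8*y + 10*z - 4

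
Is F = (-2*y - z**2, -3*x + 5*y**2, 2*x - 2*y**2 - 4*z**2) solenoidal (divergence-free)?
No, ∇·F = 10*y - 8*z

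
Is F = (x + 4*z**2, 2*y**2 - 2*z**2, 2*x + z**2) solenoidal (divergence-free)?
No, ∇·F = 4*y + 2*z + 1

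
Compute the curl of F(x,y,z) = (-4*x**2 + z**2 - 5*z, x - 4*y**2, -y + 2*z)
(-1, 2*z - 5, 1)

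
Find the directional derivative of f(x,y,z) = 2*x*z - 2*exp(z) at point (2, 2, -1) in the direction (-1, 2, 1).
sqrt(6)*(-1/3 + E)*exp(-1)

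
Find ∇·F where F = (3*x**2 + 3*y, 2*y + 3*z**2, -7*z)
6*x - 5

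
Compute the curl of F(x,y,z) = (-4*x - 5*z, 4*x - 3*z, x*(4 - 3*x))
(3, 6*x - 9, 4)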